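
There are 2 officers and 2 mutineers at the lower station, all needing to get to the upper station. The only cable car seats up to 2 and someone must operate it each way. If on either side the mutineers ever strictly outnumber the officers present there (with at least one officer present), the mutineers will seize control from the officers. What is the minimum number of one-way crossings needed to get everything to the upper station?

Counting alone: each trip to the upper station takes at most 2 across and each return brings at least 1 back, so after t trips out (and t−1 returns) at most 2t − (t−1) of the 4 are across; that first reaches 4 at t = 3, so at least 5 crossings are needed.
The plan below uses exactly 5 crossings, so it is optimal:
1. 2 mutineers → the upper station.  (the lower station: 2O 0M; the upper station: 0O 2M)
2. 1 mutineer ← the lower station.  (the lower station: 2O 1M; the upper station: 0O 1M)
3. 2 officers → the upper station.  (the lower station: 0O 1M; the upper station: 2O 1M)
4. 1 mutineer ← the lower station.  (the lower station: 0O 2M; the upper station: 2O 0M)
5. 2 mutineers → the upper station.  (the lower station: 0O 0M; the upper station: 2O 2M)

5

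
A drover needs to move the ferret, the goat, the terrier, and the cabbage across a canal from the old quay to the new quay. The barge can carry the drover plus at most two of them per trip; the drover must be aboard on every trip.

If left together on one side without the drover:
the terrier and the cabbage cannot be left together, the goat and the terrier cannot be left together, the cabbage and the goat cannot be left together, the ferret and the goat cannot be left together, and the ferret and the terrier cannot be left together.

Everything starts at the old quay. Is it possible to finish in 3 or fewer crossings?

No

Counting alone: the drover can take at most 2 across per trip to the new quay, so moving all 4 needs at least 2 loaded trips out, with a return between consecutive ones — at least 3 crossings.
The safety rule pushes this higher. Following every safe sequence of crossings, the most of the 4 that can be at the new quay as the barge arrives there on crossing 3 is 3 — never all 4.
So the move cannot be finished within 3 crossings. (The shortest complete plan takes 5:)
1. Drover goes to the new quay with the goat and the terrier.  [the old quay: the cabbage, the ferret | the new quay: the goat, the terrier]
2. Drover goes back to the old quay with the goat.  [the old quay: the cabbage, the ferret, the goat | the new quay: the terrier]
3. Drover goes to the new quay with the cabbage and the ferret.  [the old quay: the goat | the new quay: the cabbage, the ferret, the terrier]
4. Drover goes back to the old quay with the terrier.  [the old quay: the goat, the terrier | the new quay: the cabbage, the ferret]
5. Drover goes to the new quay with the goat and the terrier.  [the old quay: — | the new quay: the cabbage, the ferret, the goat, the terrier]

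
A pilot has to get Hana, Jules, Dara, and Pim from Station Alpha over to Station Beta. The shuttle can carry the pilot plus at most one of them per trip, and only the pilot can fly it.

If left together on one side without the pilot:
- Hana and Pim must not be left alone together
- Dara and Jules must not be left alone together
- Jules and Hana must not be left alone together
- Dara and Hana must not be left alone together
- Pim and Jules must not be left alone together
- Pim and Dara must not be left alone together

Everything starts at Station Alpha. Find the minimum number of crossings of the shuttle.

impossible

Whatever the first load, the items left behind include a forbidden pair without the pilot. No opening move is safe, so no plan exists.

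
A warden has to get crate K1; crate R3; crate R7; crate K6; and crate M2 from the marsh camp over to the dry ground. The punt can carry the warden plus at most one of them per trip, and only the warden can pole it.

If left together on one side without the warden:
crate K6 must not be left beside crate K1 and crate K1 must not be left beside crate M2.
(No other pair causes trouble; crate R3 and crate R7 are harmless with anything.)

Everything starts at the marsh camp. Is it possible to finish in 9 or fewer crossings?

Counting alone: the warden can take at most 1 across per trip to the dry ground, so moving all 5 needs at least 5 loaded trips out, with a return between consecutive ones — at least 9 crossings.
The safety rule pushes this higher. Following every safe sequence of crossings, the most of the 5 that can be at the dry ground as the punt arrives there on crossing 9 is 4 — never all 5.
So the move cannot be finished within 9 crossings. (The shortest complete plan takes 11:)
1. Warden goes to the dry ground with crate K1.  [the marsh camp: crate K6, crate M2, crate R3, crate R7 | the dry ground: crate K1]
2. Warden goes back to the marsh camp alone.  [the marsh camp: crate K6, crate M2, crate R3, crate R7 | the dry ground: crate K1]
3. Warden goes to the dry ground with crate R3.  [the marsh camp: crate K6, crate M2, crate R7 | the dry ground: crate K1, crate R3]
4. Warden goes back to the marsh camp alone.  [the marsh camp: crate K6, crate M2, crate R7 | the dry ground: crate K1, crate R3]
5. Warden goes to the dry ground with crate R7.  [the marsh camp: crate K6, crate M2 | the dry ground: crate K1, crate R3, crate R7]
6. Warden goes back to the marsh camp alone.  [the marsh camp: crate K6, crate M2 | the dry ground: crate K1, crate R3, crate R7]
7. Warden goes to the dry ground with crate K6.  [the marsh camp: crate M2 | the dry ground: crate K1, crate K6, crate R3, crate R7]
8. Warden goes back to the marsh camp with crate K1.  [the marsh camp: crate K1, crate M2 | the dry ground: crate K6, crate R3, crate R7]
9. Warden goes to the dry ground with crate M2.  [the marsh camp: crate K1 | the dry ground: crate K6, crate M2, crate R3, crate R7]
10. Warden goes back to the marsh camp alone.  [the marsh camp: crate K1 | the dry ground: crate K6, crate M2, crate R3, crate R7]
11. Warden goes to the dry ground with crate K1.  [the marsh camp: — | the dry ground: crate K1, crate K6, crate M2, crate R3, crate R7]

No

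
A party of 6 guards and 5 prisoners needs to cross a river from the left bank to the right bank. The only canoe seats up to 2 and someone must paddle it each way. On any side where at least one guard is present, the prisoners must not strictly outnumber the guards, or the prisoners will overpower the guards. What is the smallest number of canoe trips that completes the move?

Counting alone: each trip to the right bank takes at most 2 across and each return brings at least 1 back, so after t trips out (and t−1 returns) at most 2t − (t−1) of the 11 are across; that first reaches 11 at t = 10, so at least 19 crossings are needed.
The plan below uses exactly 19 crossings, so it is optimal:
1. 2 prisoners → the right bank.  (the left bank: 6G 3P; the right bank: 0G 2P)
2. 1 prisoner ← the left bank.  (the left bank: 6G 4P; the right bank: 0G 1P)
3. 2 prisoners → the right bank.  (the left bank: 6G 2P; the right bank: 0G 3P)
4. 1 prisoner ← the left bank.  (the left bank: 6G 3P; the right bank: 0G 2P)
5. 2 guards → the right bank.  (the left bank: 4G 3P; the right bank: 2G 2P)
6. 1 prisoner ← the left bank.  (the left bank: 4G 4P; the right bank: 2G 1P)
7. 1 guard and 1 prisoner → the right bank.  (the left bank: 3G 3P; the right bank: 3G 2P)
8. 1 guard ← the left bank.  (the left bank: 4G 3P; the right bank: 2G 2P)
9. 1 guard and 1 prisoner → the right bank.  (the left bank: 3G 2P; the right bank: 3G 3P)
10. 1 prisoner ← the left bank.  (the left bank: 3G 3P; the right bank: 3G 2P)
11. 1 guard and 1 prisoner → the right bank.  (the left bank: 2G 2P; the right bank: 4G 3P)
12. 1 guard ← the left bank.  (the left bank: 3G 2P; the right bank: 3G 3P)
13. 1 guard and 1 prisoner → the right bank.  (the left bank: 2G 1P; the right bank: 4G 4P)
14. 1 prisoner ← the left bank.  (the left bank: 2G 2P; the right bank: 4G 3P)
15. 1 guard and 1 prisoner → the right bank.  (the left bank: 1G 1P; the right bank: 5G 4P)
16. 1 guard ← the left bank.  (the left bank: 2G 1P; the right bank: 4G 4P)
17. 1 guard and 1 prisoner → the right bank.  (the left bank: 1G 0P; the right bank: 5G 5P)
18. 1 prisoner ← the left bank.  (the left bank: 1G 1P; the right bank: 5G 4P)
19. 1 guard and 1 prisoner → the right bank.  (the left bank: 0G 0P; the right bank: 6G 5P)

19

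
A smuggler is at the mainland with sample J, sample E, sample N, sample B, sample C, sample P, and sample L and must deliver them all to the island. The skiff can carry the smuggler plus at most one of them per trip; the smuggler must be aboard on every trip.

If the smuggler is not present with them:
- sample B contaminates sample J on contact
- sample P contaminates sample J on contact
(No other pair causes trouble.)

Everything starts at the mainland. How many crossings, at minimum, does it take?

Counting alone: the smuggler can take at most 1 across per trip to the island, so moving all 7 needs at least 7 loaded trips out, with a return between consecutive ones — at least 13 crossings.
The safety rule pushes this higher. Following every safe sequence of crossings, the most of the 7 that can be at the island as the skiff arrives there on crossing 13 is 6 — never all 7.
So no plan with fewer than 15 crossings exists, and this one achieves 15:
1. Smuggler goes to the island with sample J.
2. Smuggler goes back to the mainland alone.
3. Smuggler goes to the island with sample E.
4. Smuggler goes back to the mainland alone.
5. Smuggler goes to the island with sample N.
6. Smuggler goes back to the mainland alone.
7. Smuggler goes to the island with sample B.
8. Smuggler goes back to the mainland with sample J.
9. Smuggler goes to the island with sample P.
10. Smuggler goes back to the mainland alone.
11. Smuggler goes to the island with sample C.
12. Smuggler goes back to the mainland alone.
13. Smuggler goes to the island with sample L.
14. Smuggler goes back to the mainland alone.
15. Smuggler goes to the island with sample J.

15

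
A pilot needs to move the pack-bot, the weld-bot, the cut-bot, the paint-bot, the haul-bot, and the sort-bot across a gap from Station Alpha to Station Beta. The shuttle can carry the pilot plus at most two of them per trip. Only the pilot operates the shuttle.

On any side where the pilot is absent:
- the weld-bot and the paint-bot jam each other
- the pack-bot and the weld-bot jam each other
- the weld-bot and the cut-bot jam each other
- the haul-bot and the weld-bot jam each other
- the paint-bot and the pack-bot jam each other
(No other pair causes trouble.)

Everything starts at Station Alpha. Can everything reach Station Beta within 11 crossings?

Yes — this plan uses 9 crossings (≤ 11):
1. Pilot goes to Station Beta with the pack-bot and the weld-bot.
2. Pilot goes back to Station Alpha with the pack-bot.
3. Pilot goes to Station Beta with the cut-bot and the pack-bot.
4. Pilot goes back to Station Alpha with the weld-bot.
5. Pilot goes to Station Beta with the haul-bot and the weld-bot.
6. Pilot goes back to Station Alpha with the weld-bot.
7. Pilot goes to Station Beta with the sort-bot and the weld-bot.
8. Pilot goes back to Station Alpha with the weld-bot.
9. Pilot goes to Station Beta with the paint-bot and the weld-bot.

Yes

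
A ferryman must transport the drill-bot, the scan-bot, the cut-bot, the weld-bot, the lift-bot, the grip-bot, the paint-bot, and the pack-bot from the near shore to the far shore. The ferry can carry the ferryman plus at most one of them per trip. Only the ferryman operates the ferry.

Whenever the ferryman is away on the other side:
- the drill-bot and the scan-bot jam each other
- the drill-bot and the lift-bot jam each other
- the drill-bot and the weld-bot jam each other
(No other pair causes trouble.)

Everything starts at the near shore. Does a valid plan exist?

No

Following every safe sequence of crossings from the start, the most of the 8 that can be at the far shore as the ferry arrives there on crossings 1, 3, 5, 7, 9, 11 is 1, 2, 3, 4, 5, 6 respectively; the best ever achieved is 6 of 8.
From crossing 13 on, no configuration arises that was not already reachable earlier: only 144 distinct safe configurations (who is on which side, and where the ferry is) can ever be reached, none of them has everyone across, and every continuation just revisits them. So no valid plan exists.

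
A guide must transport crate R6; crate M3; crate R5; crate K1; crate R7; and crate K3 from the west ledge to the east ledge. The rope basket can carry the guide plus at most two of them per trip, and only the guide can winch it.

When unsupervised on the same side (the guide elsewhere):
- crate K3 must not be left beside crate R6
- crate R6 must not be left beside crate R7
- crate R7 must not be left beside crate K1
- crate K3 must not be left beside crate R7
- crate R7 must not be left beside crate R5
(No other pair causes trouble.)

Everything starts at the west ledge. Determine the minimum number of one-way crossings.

Counting alone: the guide can take at most 2 across per trip to the east ledge, so moving all 6 needs at least 3 loaded trips out, with a return between consecutive ones — at least 5 crossings.
The safety rule pushes this higher. Following every safe sequence of crossings, the most of the 6 that can be at the east ledge as the rope basket arrives there on crossings 5, 7 is 4, 5 respectively — never all 6.
So no plan with fewer than 9 crossings exists, and this one achieves 9:
1. Guide goes to the east ledge with crate R6 and crate R7.  [the west ledge: crate K1, crate K3, crate M3, crate R5 | the east ledge: crate R6, crate R7]
2. Guide goes back to the west ledge with crate R6.  [the west ledge: crate K1, crate K3, crate M3, crate R5, crate R6 | the east ledge: crate R7]
3. Guide goes to the east ledge with crate M3 and crate R6.  [the west ledge: crate K1, crate K3, crate R5 | the east ledge: crate M3, crate R6, crate R7]
4. Guide goes back to the west ledge with crate R6.  [the west ledge: crate K1, crate K3, crate R5, crate R6 | the east ledge: crate M3, crate R7]
5. Guide goes to the east ledge with crate R5 and crate R6.  [the west ledge: crate K1, crate K3 | the east ledge: crate M3, crate R5, crate R6, crate R7]
6. Guide goes back to the west ledge with crate R7.  [the west ledge: crate K1, crate K3, crate R7 | the east ledge: crate M3, crate R5, crate R6]
7. Guide goes to the east ledge with crate K1 and crate R7.  [the west ledge: crate K3 | the east ledge: crate K1, crate M3, crate R5, crate R6, crate R7]
8. Guide goes back to the west ledge with crate R7.  [the west ledge: crate K3, crate R7 | the east ledge: crate K1, crate M3, crate R5, crate R6]
9. Guide goes to the east ledge with crate K3 and crate R7.  [the west ledge: — | the east ledge: crate K1, crate K3, crate M3, crate R5, crate R6, crate R7]

9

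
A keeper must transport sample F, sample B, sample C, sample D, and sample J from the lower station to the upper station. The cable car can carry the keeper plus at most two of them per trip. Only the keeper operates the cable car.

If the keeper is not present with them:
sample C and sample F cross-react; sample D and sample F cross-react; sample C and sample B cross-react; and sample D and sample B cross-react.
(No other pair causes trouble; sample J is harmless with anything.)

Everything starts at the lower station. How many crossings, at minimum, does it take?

Counting alone: the keeper can take at most 2 across per trip to the upper station, so moving all 5 needs at least 3 loaded trips out, with a return between consecutive ones — at least 5 crossings.
The plan below uses exactly 5 crossings, so it is optimal:
1. Keeper goes to the upper station with sample B and sample F.
2. Keeper goes back to the lower station alone.
3. Keeper goes to the upper station with sample J.
4. Keeper goes back to the lower station alone.
5. Keeper goes to the upper station with sample C and sample D.

5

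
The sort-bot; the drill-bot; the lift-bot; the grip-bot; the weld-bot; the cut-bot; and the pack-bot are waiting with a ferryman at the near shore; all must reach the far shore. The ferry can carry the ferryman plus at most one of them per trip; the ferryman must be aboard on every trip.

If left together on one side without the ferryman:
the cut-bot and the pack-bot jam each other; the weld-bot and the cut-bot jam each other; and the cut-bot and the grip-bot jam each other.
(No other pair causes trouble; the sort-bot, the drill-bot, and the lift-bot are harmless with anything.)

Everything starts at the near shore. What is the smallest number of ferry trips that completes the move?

impossible

Following every safe sequence of crossings from the start, the most of the 7 that can be at the far shore as the ferry arrives there on crossings 1, 3, 5, 7, 9 is 1, 2, 3, 4, 5 respectively; the best ever achieved is 5 of 7.
From crossing 11 on, no configuration arises that was not already reachable earlier: only 72 distinct safe configurations (who is on which side, and where the ferry is) can ever be reached, none of them has everyone across, and every continuation just revisits them. So no valid plan exists.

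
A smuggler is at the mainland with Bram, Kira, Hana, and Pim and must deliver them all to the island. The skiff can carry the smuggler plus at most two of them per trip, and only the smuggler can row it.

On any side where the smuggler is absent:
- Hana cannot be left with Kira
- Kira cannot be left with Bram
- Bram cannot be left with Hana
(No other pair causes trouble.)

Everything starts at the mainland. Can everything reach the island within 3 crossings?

No

Counting alone: the smuggler can take at most 2 across per trip to the island, so moving all 4 needs at least 2 loaded trips out, with a return between consecutive ones — at least 3 crossings.
The safety rule pushes this higher. Following every safe sequence of crossings, the most of the 4 that can be at the island as the skiff arrives there on crossing 3 is 3 — never all 4.
So the move cannot be finished within 3 crossings. (The shortest complete plan takes 5:)
1. Smuggler goes to the island with Bram and Kira.
2. Smuggler goes back to the mainland with Bram.
3. Smuggler goes to the island with Bram and Pim.
4. Smuggler goes back to the mainland with Bram.
5. Smuggler goes to the island with Bram and Hana.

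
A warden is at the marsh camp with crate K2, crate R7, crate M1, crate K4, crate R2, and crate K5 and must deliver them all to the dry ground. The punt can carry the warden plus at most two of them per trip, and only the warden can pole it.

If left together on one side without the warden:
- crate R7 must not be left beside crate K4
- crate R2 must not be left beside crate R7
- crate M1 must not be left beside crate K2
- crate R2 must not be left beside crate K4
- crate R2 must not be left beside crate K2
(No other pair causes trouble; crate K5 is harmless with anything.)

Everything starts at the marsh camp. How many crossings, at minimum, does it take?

impossible

Whatever the first load, the items left behind include a forbidden pair without the warden. No opening move is safe, so no plan exists.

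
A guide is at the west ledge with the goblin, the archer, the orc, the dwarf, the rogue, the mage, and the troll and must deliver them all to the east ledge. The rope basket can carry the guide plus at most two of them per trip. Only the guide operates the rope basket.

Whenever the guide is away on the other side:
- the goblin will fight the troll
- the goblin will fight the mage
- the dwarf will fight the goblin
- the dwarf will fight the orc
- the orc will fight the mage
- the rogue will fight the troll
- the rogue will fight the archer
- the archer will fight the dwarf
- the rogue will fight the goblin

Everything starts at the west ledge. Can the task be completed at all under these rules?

Whatever the first load, the items left behind include a forbidden pair without the guide. No opening move is safe, so no plan exists.

No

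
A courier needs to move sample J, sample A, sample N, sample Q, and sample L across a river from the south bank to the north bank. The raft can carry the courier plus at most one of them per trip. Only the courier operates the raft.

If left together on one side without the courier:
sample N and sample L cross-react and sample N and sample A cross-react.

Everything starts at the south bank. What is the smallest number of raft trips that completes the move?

Counting alone: the courier can take at most 1 across per trip to the north bank, so moving all 5 needs at least 5 loaded trips out, with a return between consecutive ones — at least 9 crossings.
The safety rule pushes this higher. Following every safe sequence of crossings, the most of the 5 that can be at the north bank as the raft arrives there on crossing 9 is 4 — never all 5.
So no plan with fewer than 11 crossings exists, and this one achieves 11:
1. Courier goes to the north bank with sample N.  [the south bank: sample A, sample J, sample L, sample Q | the north bank: sample N]
2. Courier goes back to the south bank alone.  [the south bank: sample A, sample J, sample L, sample Q | the north bank: sample N]
3. Courier goes to the north bank with sample J.  [the south bank: sample A, sample L, sample Q | the north bank: sample J, sample N]
4. Courier goes back to the south bank alone.  [the south bank: sample A, sample L, sample Q | the north bank: sample J, sample N]
5. Courier goes to the north bank with sample A.  [the south bank: sample L, sample Q | the north bank: sample A, sample J, sample N]
6. Courier goes back to the south bank with sample N.  [the south bank: sample L, sample N, sample Q | the north bank: sample A, sample J]
7. Courier goes to the north bank with sample L.  [the south bank: sample N, sample Q | the north bank: sample A, sample J, sample L]
8. Courier goes back to the south bank alone.  [the south bank: sample N, sample Q | the north bank: sample A, sample J, sample L]
9. Courier goes to the north bank with sample Q.  [the south bank: sample N | the north bank: sample A, sample J, sample L, sample Q]
10. Courier goes back to the south bank alone.  [the south bank: sample N | the north bank: sample A, sample J, sample L, sample Q]
11. Courier goes to the north bank with sample N.  [the south bank: — | the north bank: sample A, sample J, sample L, sample N, sample Q]

11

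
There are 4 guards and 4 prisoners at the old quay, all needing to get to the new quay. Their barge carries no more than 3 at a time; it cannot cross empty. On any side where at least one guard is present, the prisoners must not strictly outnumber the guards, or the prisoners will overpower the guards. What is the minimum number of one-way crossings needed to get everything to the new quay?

Counting alone: each trip to the new quay takes at most 3 across and each return brings at least 1 back, so after t trips out (and t−1 returns) at most 3t − (t−1) of the 8 are across; that first reaches 8 at t = 4, so at least 7 crossings are needed.
The safety rule pushes this higher. Following every safe sequence of crossings, the most of the 8 that can be at the new quay as the barge arrives there on crossing 7 is 7 — never all 8.
So no plan with fewer than 9 crossings exists, and this one achieves 9:
1. 2 prisoners → the new quay.  (the old quay: 4G 2P; the new quay: 0G 2P)
2. 1 prisoner ← the old quay.  (the old quay: 4G 3P; the new quay: 0G 1P)
3. 3 prisoners → the new quay.  (the old quay: 4G 0P; the new quay: 0G 4P)
4. 1 prisoner ← the old quay.  (the old quay: 4G 1P; the new quay: 0G 3P)
5. 3 guards → the new quay.  (the old quay: 1G 1P; the new quay: 3G 3P)
6. 1 guard and 1 prisoner ← the old quay.  (the old quay: 2G 2P; the new quay: 2G 2P)
7. 2 guards → the new quay.  (the old quay: 0G 2P; the new quay: 4G 2P)
8. 1 prisoner ← the old quay.  (the old quay: 0G 3P; the new quay: 4G 1P)
9. 3 prisoners → the new quay.  (the old quay: 0G 0P; the new quay: 4G 4P)

9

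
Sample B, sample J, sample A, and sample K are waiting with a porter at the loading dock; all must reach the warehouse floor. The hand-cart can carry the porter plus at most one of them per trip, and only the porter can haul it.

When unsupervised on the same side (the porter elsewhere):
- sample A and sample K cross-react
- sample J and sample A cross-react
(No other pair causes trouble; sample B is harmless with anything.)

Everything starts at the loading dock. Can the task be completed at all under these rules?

Yes

1. Porter goes to the warehouse floor with sample A.  [the loading dock: sample B, sample J, sample K | the warehouse floor: sample A]
2. Porter goes back to the loading dock alone.  [the loading dock: sample B, sample J, sample K | the warehouse floor: sample A]
3. Porter goes to the warehouse floor with sample B.  [the loading dock: sample J, sample K | the warehouse floor: sample A, sample B]
4. Porter goes back to the loading dock alone.  [the loading dock: sample J, sample K | the warehouse floor: sample A, sample B]
5. Porter goes to the warehouse floor with sample J.  [the loading dock: sample K | the warehouse floor: sample A, sample B, sample J]
6. Porter goes back to the loading dock with sample A.  [the loading dock: sample A, sample K | the warehouse floor: sample B, sample J]
7. Porter goes to the warehouse floor with sample K.  [the loading dock: sample A | the warehouse floor: sample B, sample J, sample K]
8. Porter goes back to the loading dock alone.  [the loading dock: sample A | the warehouse floor: sample B, sample J, sample K]
9. Porter goes to the warehouse floor with sample A.  [the loading dock: — | the warehouse floor: sample A, sample B, sample J, sample K]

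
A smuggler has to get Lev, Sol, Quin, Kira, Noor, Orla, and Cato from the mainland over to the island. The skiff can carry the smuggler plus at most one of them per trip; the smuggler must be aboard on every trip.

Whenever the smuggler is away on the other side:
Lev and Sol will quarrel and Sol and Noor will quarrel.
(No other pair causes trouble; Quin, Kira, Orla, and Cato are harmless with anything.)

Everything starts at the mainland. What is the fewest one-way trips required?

15

Counting alone: the smuggler can take at most 1 across per trip to the island, so moving all 7 needs at least 7 loaded trips out, with a return between consecutive ones — at least 13 crossings.
The safety rule pushes this higher. Following every safe sequence of crossings, the most of the 7 that can be at the island as the skiff arrives there on crossing 13 is 6 — never all 7.
So no plan with fewer than 15 crossings exists, and this one achieves 15:
1. Smuggler goes to the island with Sol.
2. Smuggler goes back to the mainland alone.
3. Smuggler goes to the island with Lev.
4. Smuggler goes back to the mainland with Sol.
5. Smuggler goes to the island with Noor.
6. Smuggler goes back to the mainland alone.
7. Smuggler goes to the island with Quin.
8. Smuggler goes back to the mainland alone.
9. Smuggler goes to the island with Kira.
10. Smuggler goes back to the mainland alone.
11. Smuggler goes to the island with Orla.
12. Smuggler goes back to the mainland alone.
13. Smuggler goes to the island with Cato.
14. Smuggler goes back to the mainland alone.
15. Smuggler goes to the island with Sol.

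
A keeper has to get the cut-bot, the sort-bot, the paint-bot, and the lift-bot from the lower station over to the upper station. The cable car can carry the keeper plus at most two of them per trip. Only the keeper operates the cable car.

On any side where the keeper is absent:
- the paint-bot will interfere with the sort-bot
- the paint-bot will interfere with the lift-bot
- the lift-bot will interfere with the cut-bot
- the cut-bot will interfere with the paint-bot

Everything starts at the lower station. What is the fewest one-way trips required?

Counting alone: the keeper can take at most 2 across per trip to the upper station, so moving all 4 needs at least 2 loaded trips out, with a return between consecutive ones — at least 3 crossings.
The safety rule pushes this higher. Following every safe sequence of crossings, the most of the 4 that can be at the upper station as the cable car arrives there on crossing 3 is 3 — never all 4.
So no plan with fewer than 5 crossings exists, and this one achieves 5:
1. Keeper goes to the upper station with the cut-bot and the paint-bot.  [the lower station: the lift-bot, the sort-bot | the upper station: the cut-bot, the paint-bot]
2. Keeper goes back to the lower station with the cut-bot.  [the lower station: the cut-bot, the lift-bot, the sort-bot | the upper station: the paint-bot]
3. Keeper goes to the upper station with the cut-bot and the sort-bot.  [the lower station: the lift-bot | the upper station: the cut-bot, the paint-bot, the sort-bot]
4. Keeper goes back to the lower station with the paint-bot.  [the lower station: the lift-bot, the paint-bot | the upper station: the cut-bot, the sort-bot]
5. Keeper goes to the upper station with the lift-bot and the paint-bot.  [the lower station: — | the upper station: the cut-bot, the lift-bot, the paint-bot, the sort-bot]

5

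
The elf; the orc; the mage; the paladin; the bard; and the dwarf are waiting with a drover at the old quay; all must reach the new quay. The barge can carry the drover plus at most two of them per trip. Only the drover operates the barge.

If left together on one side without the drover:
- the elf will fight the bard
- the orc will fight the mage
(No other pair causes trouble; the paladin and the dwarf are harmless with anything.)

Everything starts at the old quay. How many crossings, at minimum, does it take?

5

Counting alone: the drover can take at most 2 across per trip to the new quay, so moving all 6 needs at least 3 loaded trips out, with a return between consecutive ones — at least 5 crossings.
The plan below uses exactly 5 crossings, so it is optimal:
1. Drover goes to the new quay with the elf and the orc.
2. Drover goes back to the old quay alone.
3. Drover goes to the new quay with the dwarf and the paladin.
4. Drover goes back to the old quay alone.
5. Drover goes to the new quay with the bard and the mage.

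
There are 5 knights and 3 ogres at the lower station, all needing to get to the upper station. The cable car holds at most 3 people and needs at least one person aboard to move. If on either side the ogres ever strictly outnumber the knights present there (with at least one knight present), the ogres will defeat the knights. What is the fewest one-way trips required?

Counting alone: each trip to the upper station takes at most 3 across and each return brings at least 1 back, so after t trips out (and t−1 returns) at most 3t − (t−1) of the 8 are across; that first reaches 8 at t = 4, so at least 7 crossings are needed.
The plan below uses exactly 7 crossings, so it is optimal:
1. 2 ogres → the upper station.  (the lower station: 5K 1O; the upper station: 0K 2O)
2. 1 ogre ← the lower station.  (the lower station: 5K 2O; the upper station: 0K 1O)
3. 2 knights and 1 ogre → the upper station.  (the lower station: 3K 1O; the upper station: 2K 2O)
4. 1 ogre ← the lower station.  (the lower station: 3K 2O; the upper station: 2K 1O)
5. 1 knight and 2 ogres → the upper station.  (the lower station: 2K 0O; the upper station: 3K 3O)
6. 1 ogre ← the lower station.  (the lower station: 2K 1O; the upper station: 3K 2O)
7. 2 knights and 1 ogre → the upper station.  (the lower station: 0K 0O; the upper station: 5K 3O)

7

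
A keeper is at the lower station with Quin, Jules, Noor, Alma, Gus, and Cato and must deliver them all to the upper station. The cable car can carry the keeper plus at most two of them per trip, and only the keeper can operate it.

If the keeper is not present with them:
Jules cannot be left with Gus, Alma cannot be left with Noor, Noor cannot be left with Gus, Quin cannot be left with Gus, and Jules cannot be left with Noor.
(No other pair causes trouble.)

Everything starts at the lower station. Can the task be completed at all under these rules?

Yes

1. Keeper goes to the upper station with Gus and Noor.
2. Keeper goes back to the lower station with Noor.
3. Keeper goes to the upper station with Noor and Quin.
4. Keeper goes back to the lower station with Gus.
5. Keeper goes to the upper station with Alma and Jules.
6. Keeper goes back to the lower station with Noor.
7. Keeper goes to the upper station with Cato and Noor.
8. Keeper goes back to the lower station with Noor.
9. Keeper goes to the upper station with Gus and Noor.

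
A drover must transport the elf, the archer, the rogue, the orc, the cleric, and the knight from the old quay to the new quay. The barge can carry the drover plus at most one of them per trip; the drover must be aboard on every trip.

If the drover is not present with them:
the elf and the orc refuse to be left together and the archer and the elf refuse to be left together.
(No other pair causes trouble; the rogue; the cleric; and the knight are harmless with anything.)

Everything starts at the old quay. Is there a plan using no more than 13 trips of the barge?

Yes — this plan uses 13 crossings (≤ 13):
1. Drover goes to the new quay with the elf.  [the old quay: the archer, the cleric, the knight, the orc, the rogue | the new quay: the elf]
2. Drover goes back to the old quay alone.  [the old quay: the archer, the cleric, the knight, the orc, the rogue | the new quay: the elf]
3. Drover goes to the new quay with the archer.  [the old quay: the cleric, the knight, the orc, the rogue | the new quay: the archer, the elf]
4. Drover goes back to the old quay with the elf.  [the old quay: the cleric, the elf, the knight, the orc, the rogue | the new quay: the archer]
5. Drover goes to the new quay with the orc.  [the old quay: the cleric, the elf, the knight, the rogue | the new quay: the archer, the orc]
6. Drover goes back to the old quay alone.  [the old quay: the cleric, the elf, the knight, the rogue | the new quay: the archer, the orc]
7. Drover goes to the new quay with the rogue.  [the old quay: the cleric, the elf, the knight | the new quay: the archer, the orc, the rogue]
8. Drover goes back to the old quay alone.  [the old quay: the cleric, the elf, the knight | the new quay: the archer, the orc, the rogue]
9. Drover goes to the new quay with the cleric.  [the old quay: the elf, the knight | the new quay: the archer, the cleric, the orc, the rogue]
10. Drover goes back to the old quay alone.  [the old quay: the elf, the knight | the new quay: the archer, the cleric, the orc, the rogue]
11. Drover goes to the new quay with the knight.  [the old quay: the elf | the new quay: the archer, the cleric, the knight, the orc, the rogue]
12. Drover goes back to the old quay alone.  [the old quay: the elf | the new quay: the archer, the cleric, the knight, the orc, the rogue]
13. Drover goes to the new quay with the elf.  [the old quay: — | the new quay: the archer, the cleric, the elf, the knight, the orc, the rogue]

Yes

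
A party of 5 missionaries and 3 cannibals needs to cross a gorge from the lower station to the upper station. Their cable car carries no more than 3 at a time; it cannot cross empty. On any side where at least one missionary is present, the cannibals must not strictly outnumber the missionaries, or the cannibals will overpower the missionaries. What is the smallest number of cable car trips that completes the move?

7

Counting alone: each trip to the upper station takes at most 3 across and each return brings at least 1 back, so after t trips out (and t−1 returns) at most 3t − (t−1) of the 8 are across; that first reaches 8 at t = 4, so at least 7 crossings are needed.
The plan below uses exactly 7 crossings, so it is optimal:
1. 2 cannibals → the upper station.  (the lower station: 5M 1C; the upper station: 0M 2C)
2. 1 cannibal ← the lower station.  (the lower station: 5M 2C; the upper station: 0M 1C)
3. 2 missionaries and 1 cannibal → the upper station.  (the lower station: 3M 1C; the upper station: 2M 2C)
4. 1 cannibal ← the lower station.  (the lower station: 3M 2C; the upper station: 2M 1C)
5. 1 missionary and 2 cannibals → the upper station.  (the lower station: 2M 0C; the upper station: 3M 3C)
6. 1 cannibal ← the lower station.  (the lower station: 2M 1C; the upper station: 3M 2C)
7. 2 missionaries and 1 cannibal → the upper station.  (the lower station: 0M 0C; the upper station: 5M 3C)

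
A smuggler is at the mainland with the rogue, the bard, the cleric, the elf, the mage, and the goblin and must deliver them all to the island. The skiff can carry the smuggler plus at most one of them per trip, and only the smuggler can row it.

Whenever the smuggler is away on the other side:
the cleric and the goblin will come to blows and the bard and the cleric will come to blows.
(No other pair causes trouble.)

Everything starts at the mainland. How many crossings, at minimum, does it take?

Counting alone: the smuggler can take at most 1 across per trip to the island, so moving all 6 needs at least 6 loaded trips out, with a return between consecutive ones — at least 11 crossings.
The safety rule pushes this higher. Following every safe sequence of crossings, the most of the 6 that can be at the island as the skiff arrives there on crossing 11 is 5 — never all 6.
So no plan with fewer than 13 crossings exists, and this one achieves 13:
1. Smuggler goes to the island with the cleric.  [the mainland: the bard, the elf, the goblin, the mage, the rogue | the island: the cleric]
2. Smuggler goes back to the mainland alone.  [the mainland: the bard, the elf, the goblin, the mage, the rogue | the island: the cleric]
3. Smuggler goes to the island with the rogue.  [the mainland: the bard, the elf, the goblin, the mage | the island: the cleric, the rogue]
4. Smuggler goes back to the mainland alone.  [the mainland: the bard, the elf, the goblin, the mage | the island: the cleric, the rogue]
5. Smuggler goes to the island with the bard.  [the mainland: the elf, the goblin, the mage | the island: the bard, the cleric, the rogue]
6. Smuggler goes back to the mainland with the cleric.  [the mainland: the cleric, the elf, the goblin, the mage | the island: the bard, the rogue]
7. Smuggler goes to the island with the goblin.  [the mainland: the cleric, the elf, the mage | the island: the bard, the goblin, the rogue]
8. Smuggler goes back to the mainland alone.  [the mainland: the cleric, the elf, the mage | the island: the bard, the goblin, the rogue]
9. Smuggler goes to the island with the elf.  [the mainland: the cleric, the mage | the island: the bard, the elf, the goblin, the rogue]
10. Smuggler goes back to the mainland alone.  [the mainland: the cleric, the mage | the island: the bard, the elf, the goblin, the rogue]
11. Smuggler goes to the island with the mage.  [the mainland: the cleric | the island: the bard, the elf, the goblin, the mage, the rogue]
12. Smuggler goes back to the mainland alone.  [the mainland: the cleric | the island: the bard, the elf, the goblin, the mage, the rogue]
13. Smuggler goes to the island with the cleric.  [the mainland: — | the island: the bard, the cleric, the elf, the goblin, the mage, the rogue]

13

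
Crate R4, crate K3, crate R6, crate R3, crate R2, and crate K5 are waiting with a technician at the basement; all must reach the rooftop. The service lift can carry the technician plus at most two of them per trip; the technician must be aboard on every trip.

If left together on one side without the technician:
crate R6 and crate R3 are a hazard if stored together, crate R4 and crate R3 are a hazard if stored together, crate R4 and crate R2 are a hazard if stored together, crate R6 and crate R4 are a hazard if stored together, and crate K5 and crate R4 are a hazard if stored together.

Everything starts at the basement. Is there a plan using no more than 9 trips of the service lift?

Yes — this plan uses 9 crossings (≤ 9):
1. Technician goes to the rooftop with crate R4 and crate R6.
2. Technician goes back to the basement with crate R4.
3. Technician goes to the rooftop with crate K3 and crate R4.
4. Technician goes back to the basement with crate R4.
5. Technician goes to the rooftop with crate R2 and crate R4.
6. Technician goes back to the basement with crate R4.
7. Technician goes to the rooftop with crate K5 and crate R4.
8. Technician goes back to the basement with crate R4.
9. Technician goes to the rooftop with crate R3 and crate R4.

Yes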